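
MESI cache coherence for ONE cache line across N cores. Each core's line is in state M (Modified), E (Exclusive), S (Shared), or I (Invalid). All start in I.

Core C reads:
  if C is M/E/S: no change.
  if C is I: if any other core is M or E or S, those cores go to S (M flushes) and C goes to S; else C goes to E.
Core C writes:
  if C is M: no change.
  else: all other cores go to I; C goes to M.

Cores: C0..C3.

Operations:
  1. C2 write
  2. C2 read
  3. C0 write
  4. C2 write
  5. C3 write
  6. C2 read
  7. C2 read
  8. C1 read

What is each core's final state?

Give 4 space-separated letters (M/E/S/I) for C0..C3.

Op 1: C2 write [C2 write: invalidate none -> C2=M] -> [I,I,M,I]
Op 2: C2 read [C2 read: already in M, no change] -> [I,I,M,I]
Op 3: C0 write [C0 write: invalidate ['C2=M'] -> C0=M] -> [M,I,I,I]
Op 4: C2 write [C2 write: invalidate ['C0=M'] -> C2=M] -> [I,I,M,I]
Op 5: C3 write [C3 write: invalidate ['C2=M'] -> C3=M] -> [I,I,I,M]
Op 6: C2 read [C2 read from I: others=['C3=M'] -> C2=S, others downsized to S] -> [I,I,S,S]
Op 7: C2 read [C2 read: already in S, no change] -> [I,I,S,S]
Op 8: C1 read [C1 read from I: others=['C2=S', 'C3=S'] -> C1=S, others downsized to S] -> [I,S,S,S]

Answer: I S S S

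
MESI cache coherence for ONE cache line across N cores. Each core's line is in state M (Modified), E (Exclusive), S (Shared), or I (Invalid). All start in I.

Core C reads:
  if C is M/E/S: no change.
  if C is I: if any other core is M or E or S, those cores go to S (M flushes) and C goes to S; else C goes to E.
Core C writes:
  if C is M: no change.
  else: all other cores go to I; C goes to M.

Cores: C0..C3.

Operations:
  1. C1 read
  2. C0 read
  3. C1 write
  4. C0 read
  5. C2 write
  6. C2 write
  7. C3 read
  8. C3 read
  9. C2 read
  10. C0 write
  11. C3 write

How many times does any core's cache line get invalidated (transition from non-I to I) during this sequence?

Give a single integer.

Op 1: C1 read [C1 read from I: no other sharers -> C1=E (exclusive)] -> [I,E,I,I] (invalidations this op: 0; running total: 0)
Op 2: C0 read [C0 read from I: others=['C1=E'] -> C0=S, others downsized to S] -> [S,S,I,I] (invalidations this op: 0; running total: 0)
Op 3: C1 write [C1 write: invalidate ['C0=S'] -> C1=M] -> [I,M,I,I] (invalidations this op: 1; running total: 1)
Op 4: C0 read [C0 read from I: others=['C1=M'] -> C0=S, others downsized to S] -> [S,S,I,I] (invalidations this op: 0; running total: 1)
Op 5: C2 write [C2 write: invalidate ['C0=S', 'C1=S'] -> C2=M] -> [I,I,M,I] (invalidations this op: 2; running total: 3)
Op 6: C2 write [C2 write: already M (modified), no change] -> [I,I,M,I] (invalidations this op: 0; running total: 3)
Op 7: C3 read [C3 read from I: others=['C2=M'] -> C3=S, others downsized to S] -> [I,I,S,S] (invalidations this op: 0; running total: 3)
Op 8: C3 read [C3 read: already in S, no change] -> [I,I,S,S] (invalidations this op: 0; running total: 3)
Op 9: C2 read [C2 read: already in S, no change] -> [I,I,S,S] (invalidations this op: 0; running total: 3)
Op 10: C0 write [C0 write: invalidate ['C2=S', 'C3=S'] -> C0=M] -> [M,I,I,I] (invalidations this op: 2; running total: 5)
Op 11: C3 write [C3 write: invalidate ['C0=M'] -> C3=M] -> [I,I,I,M] (invalidations this op: 1; running total: 6)

Answer: 6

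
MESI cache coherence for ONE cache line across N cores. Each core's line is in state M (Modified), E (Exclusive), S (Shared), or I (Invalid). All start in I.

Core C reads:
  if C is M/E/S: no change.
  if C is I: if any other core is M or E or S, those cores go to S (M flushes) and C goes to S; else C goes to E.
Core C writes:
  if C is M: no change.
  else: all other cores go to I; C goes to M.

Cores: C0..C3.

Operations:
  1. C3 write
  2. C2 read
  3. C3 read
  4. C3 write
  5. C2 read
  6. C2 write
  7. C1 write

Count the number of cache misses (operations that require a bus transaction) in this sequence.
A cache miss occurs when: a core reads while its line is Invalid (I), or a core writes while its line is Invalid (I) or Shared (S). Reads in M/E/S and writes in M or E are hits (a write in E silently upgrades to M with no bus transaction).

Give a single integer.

Op 1: C3 write [C3 write: invalidate none -> C3=M] -> [I,I,I,M] [MISS #1: write from I]
Op 2: C2 read [C2 read from I: others=['C3=M'] -> C2=S, others downsized to S] -> [I,I,S,S] [MISS #2: read from I]
Op 3: C3 read [C3 read: already in S, no change] -> [I,I,S,S] [hit: read from S]
Op 4: C3 write [C3 write: invalidate ['C2=S'] -> C3=M] -> [I,I,I,M] [MISS #3: write from S]
Op 5: C2 read [C2 read from I: others=['C3=M'] -> C2=S, others downsized to S] -> [I,I,S,S] [MISS #4: read from I]
Op 6: C2 write [C2 write: invalidate ['C3=S'] -> C2=M] -> [I,I,M,I] [MISS #5: write from S]
Op 7: C1 write [C1 write: invalidate ['C2=M'] -> C1=M] -> [I,M,I,I] [MISS #6: write from I]

Answer: 6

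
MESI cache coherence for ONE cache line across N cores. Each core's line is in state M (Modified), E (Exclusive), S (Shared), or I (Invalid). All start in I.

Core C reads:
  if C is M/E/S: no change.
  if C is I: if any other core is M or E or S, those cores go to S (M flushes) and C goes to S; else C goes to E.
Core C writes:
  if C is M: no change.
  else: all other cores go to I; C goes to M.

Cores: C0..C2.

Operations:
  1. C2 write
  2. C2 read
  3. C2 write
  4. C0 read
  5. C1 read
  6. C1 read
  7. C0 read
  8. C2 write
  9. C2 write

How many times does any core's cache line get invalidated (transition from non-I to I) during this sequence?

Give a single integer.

Answer: 2

Derivation:
Op 1: C2 write [C2 write: invalidate none -> C2=M] -> [I,I,M] (invalidations this op: 0; running total: 0)
Op 2: C2 read [C2 read: already in M, no change] -> [I,I,M] (invalidations this op: 0; running total: 0)
Op 3: C2 write [C2 write: already M (modified), no change] -> [I,I,M] (invalidations this op: 0; running total: 0)
Op 4: C0 read [C0 read from I: others=['C2=M'] -> C0=S, others downsized to S] -> [S,I,S] (invalidations this op: 0; running total: 0)
Op 5: C1 read [C1 read from I: others=['C0=S', 'C2=S'] -> C1=S, others downsized to S] -> [S,S,S] (invalidations this op: 0; running total: 0)
Op 6: C1 read [C1 read: already in S, no change] -> [S,S,S] (invalidations this op: 0; running total: 0)
Op 7: C0 read [C0 read: already in S, no change] -> [S,S,S] (invalidations this op: 0; running total: 0)
Op 8: C2 write [C2 write: invalidate ['C0=S', 'C1=S'] -> C2=M] -> [I,I,M] (invalidations this op: 2; running total: 2)
Op 9: C2 write [C2 write: already M (modified), no change] -> [I,I,M] (invalidations this op: 0; running total: 2)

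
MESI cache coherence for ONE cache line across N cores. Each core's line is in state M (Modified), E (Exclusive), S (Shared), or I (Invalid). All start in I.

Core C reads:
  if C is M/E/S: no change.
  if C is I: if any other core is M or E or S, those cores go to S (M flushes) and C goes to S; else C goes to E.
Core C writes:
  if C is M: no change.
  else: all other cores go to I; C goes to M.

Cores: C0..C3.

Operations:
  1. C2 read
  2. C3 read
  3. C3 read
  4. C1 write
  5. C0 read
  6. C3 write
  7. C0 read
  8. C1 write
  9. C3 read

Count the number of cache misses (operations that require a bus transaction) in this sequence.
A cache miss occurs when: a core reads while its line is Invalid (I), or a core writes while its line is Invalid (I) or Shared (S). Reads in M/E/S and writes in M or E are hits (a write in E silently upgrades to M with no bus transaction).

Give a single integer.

Answer: 8

Derivation:
Op 1: C2 read [C2 read from I: no other sharers -> C2=E (exclusive)] -> [I,I,E,I] [MISS #1: read from I]
Op 2: C3 read [C3 read from I: others=['C2=E'] -> C3=S, others downsized to S] -> [I,I,S,S] [MISS #2: read from I]
Op 3: C3 read [C3 read: already in S, no change] -> [I,I,S,S] [hit: read from S]
Op 4: C1 write [C1 write: invalidate ['C2=S', 'C3=S'] -> C1=M] -> [I,M,I,I] [MISS #3: write from I]
Op 5: C0 read [C0 read from I: others=['C1=M'] -> C0=S, others downsized to S] -> [S,S,I,I] [MISS #4: read from I]
Op 6: C3 write [C3 write: invalidate ['C0=S', 'C1=S'] -> C3=M] -> [I,I,I,M] [MISS #5: write from I]
Op 7: C0 read [C0 read from I: others=['C3=M'] -> C0=S, others downsized to S] -> [S,I,I,S] [MISS #6: read from I]
Op 8: C1 write [C1 write: invalidate ['C0=S', 'C3=S'] -> C1=M] -> [I,M,I,I] [MISS #7: write from I]
Op 9: C3 read [C3 read from I: others=['C1=M'] -> C3=S, others downsized to S] -> [I,S,I,S] [MISS #8: read from I]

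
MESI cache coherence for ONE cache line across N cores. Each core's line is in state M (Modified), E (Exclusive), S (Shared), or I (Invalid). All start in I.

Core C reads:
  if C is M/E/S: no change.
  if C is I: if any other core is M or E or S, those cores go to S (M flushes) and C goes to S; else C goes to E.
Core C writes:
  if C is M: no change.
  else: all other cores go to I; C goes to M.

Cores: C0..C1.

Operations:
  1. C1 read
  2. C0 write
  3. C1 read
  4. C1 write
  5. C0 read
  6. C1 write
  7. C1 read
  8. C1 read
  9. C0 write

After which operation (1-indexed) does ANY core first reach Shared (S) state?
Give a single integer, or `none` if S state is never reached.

Answer: 3

Derivation:
Op 1: C1 read [C1 read from I: no other sharers -> C1=E (exclusive)] -> [I,E]
Op 2: C0 write [C0 write: invalidate ['C1=E'] -> C0=M] -> [M,I]
Op 3: C1 read [C1 read from I: others=['C0=M'] -> C1=S, others downsized to S] -> [S,S]
  -> First S state at op 3; remaining ops need not be traced.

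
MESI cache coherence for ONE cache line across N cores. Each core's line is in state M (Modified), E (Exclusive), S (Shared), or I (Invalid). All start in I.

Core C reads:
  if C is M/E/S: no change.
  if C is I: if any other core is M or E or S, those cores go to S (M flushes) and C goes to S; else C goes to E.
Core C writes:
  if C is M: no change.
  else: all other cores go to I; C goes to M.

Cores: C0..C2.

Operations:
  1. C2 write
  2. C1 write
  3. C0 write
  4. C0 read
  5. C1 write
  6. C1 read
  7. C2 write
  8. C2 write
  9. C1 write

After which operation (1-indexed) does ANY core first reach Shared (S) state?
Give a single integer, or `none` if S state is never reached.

Op 1: C2 write [C2 write: invalidate none -> C2=M] -> [I,I,M]
Op 2: C1 write [C1 write: invalidate ['C2=M'] -> C1=M] -> [I,M,I]
Op 3: C0 write [C0 write: invalidate ['C1=M'] -> C0=M] -> [M,I,I]
Op 4: C0 read [C0 read: already in M, no change] -> [M,I,I]
Op 5: C1 write [C1 write: invalidate ['C0=M'] -> C1=M] -> [I,M,I]
Op 6: C1 read [C1 read: already in M, no change] -> [I,M,I]
Op 7: C2 write [C2 write: invalidate ['C1=M'] -> C2=M] -> [I,I,M]
Op 8: C2 write [C2 write: already M (modified), no change] -> [I,I,M]
Op 9: C1 write [C1 write: invalidate ['C2=M'] -> C1=M] -> [I,M,I]
S state never reached in this sequence.

Answer: none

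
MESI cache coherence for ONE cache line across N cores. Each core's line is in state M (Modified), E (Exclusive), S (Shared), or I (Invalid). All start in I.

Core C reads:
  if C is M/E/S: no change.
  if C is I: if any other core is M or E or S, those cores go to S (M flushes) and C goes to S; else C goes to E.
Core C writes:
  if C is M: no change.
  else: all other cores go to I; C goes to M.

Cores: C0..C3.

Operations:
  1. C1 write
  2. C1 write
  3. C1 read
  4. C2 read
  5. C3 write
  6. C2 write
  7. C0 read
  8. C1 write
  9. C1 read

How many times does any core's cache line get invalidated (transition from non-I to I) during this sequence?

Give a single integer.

Op 1: C1 write [C1 write: invalidate none -> C1=M] -> [I,M,I,I] (invalidations this op: 0; running total: 0)
Op 2: C1 write [C1 write: already M (modified), no change] -> [I,M,I,I] (invalidations this op: 0; running total: 0)
Op 3: C1 read [C1 read: already in M, no change] -> [I,M,I,I] (invalidations this op: 0; running total: 0)
Op 4: C2 read [C2 read from I: others=['C1=M'] -> C2=S, others downsized to S] -> [I,S,S,I] (invalidations this op: 0; running total: 0)
Op 5: C3 write [C3 write: invalidate ['C1=S', 'C2=S'] -> C3=M] -> [I,I,I,M] (invalidations this op: 2; running total: 2)
Op 6: C2 write [C2 write: invalidate ['C3=M'] -> C2=M] -> [I,I,M,I] (invalidations this op: 1; running total: 3)
Op 7: C0 read [C0 read from I: others=['C2=M'] -> C0=S, others downsized to S] -> [S,I,S,I] (invalidations this op: 0; running total: 3)
Op 8: C1 write [C1 write: invalidate ['C0=S', 'C2=S'] -> C1=M] -> [I,M,I,I] (invalidations this op: 2; running total: 5)
Op 9: C1 read [C1 read: already in M, no change] -> [I,M,I,I] (invalidations this op: 0; running total: 5)

Answer: 5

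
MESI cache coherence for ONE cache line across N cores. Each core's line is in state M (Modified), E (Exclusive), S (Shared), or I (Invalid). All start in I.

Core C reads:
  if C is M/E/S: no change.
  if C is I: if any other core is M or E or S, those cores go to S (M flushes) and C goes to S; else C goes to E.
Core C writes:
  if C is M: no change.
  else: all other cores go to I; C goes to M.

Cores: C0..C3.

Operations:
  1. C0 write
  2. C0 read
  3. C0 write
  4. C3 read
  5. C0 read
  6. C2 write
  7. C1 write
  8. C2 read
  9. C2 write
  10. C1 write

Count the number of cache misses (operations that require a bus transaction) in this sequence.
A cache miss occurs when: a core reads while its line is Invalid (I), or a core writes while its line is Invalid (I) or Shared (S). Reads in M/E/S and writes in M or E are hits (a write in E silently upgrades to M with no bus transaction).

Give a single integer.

Op 1: C0 write [C0 write: invalidate none -> C0=M] -> [M,I,I,I] [MISS #1: write from I]
Op 2: C0 read [C0 read: already in M, no change] -> [M,I,I,I] [hit: read from M]
Op 3: C0 write [C0 write: already M (modified), no change] -> [M,I,I,I] [hit: write from M]
Op 4: C3 read [C3 read from I: others=['C0=M'] -> C3=S, others downsized to S] -> [S,I,I,S] [MISS #2: read from I]
Op 5: C0 read [C0 read: already in S, no change] -> [S,I,I,S] [hit: read from S]
Op 6: C2 write [C2 write: invalidate ['C0=S', 'C3=S'] -> C2=M] -> [I,I,M,I] [MISS #3: write from I]
Op 7: C1 write [C1 write: invalidate ['C2=M'] -> C1=M] -> [I,M,I,I] [MISS #4: write from I]
Op 8: C2 read [C2 read from I: others=['C1=M'] -> C2=S, others downsized to S] -> [I,S,S,I] [MISS #5: read from I]
Op 9: C2 write [C2 write: invalidate ['C1=S'] -> C2=M] -> [I,I,M,I] [MISS #6: write from S]
Op 10: C1 write [C1 write: invalidate ['C2=M'] -> C1=M] -> [I,M,I,I] [MISS #7: write from I]

Answer: 7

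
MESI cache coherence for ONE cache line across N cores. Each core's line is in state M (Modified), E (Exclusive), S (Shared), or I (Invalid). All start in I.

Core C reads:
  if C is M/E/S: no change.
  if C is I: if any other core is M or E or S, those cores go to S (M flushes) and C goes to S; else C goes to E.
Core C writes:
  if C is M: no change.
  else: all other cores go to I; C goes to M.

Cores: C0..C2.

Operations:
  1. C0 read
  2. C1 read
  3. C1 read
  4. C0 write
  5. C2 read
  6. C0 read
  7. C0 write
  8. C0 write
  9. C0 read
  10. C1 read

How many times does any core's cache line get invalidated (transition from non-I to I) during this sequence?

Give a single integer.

Op 1: C0 read [C0 read from I: no other sharers -> C0=E (exclusive)] -> [E,I,I] (invalidations this op: 0; running total: 0)
Op 2: C1 read [C1 read from I: others=['C0=E'] -> C1=S, others downsized to S] -> [S,S,I] (invalidations this op: 0; running total: 0)
Op 3: C1 read [C1 read: already in S, no change] -> [S,S,I] (invalidations this op: 0; running total: 0)
Op 4: C0 write [C0 write: invalidate ['C1=S'] -> C0=M] -> [M,I,I] (invalidations this op: 1; running total: 1)
Op 5: C2 read [C2 read from I: others=['C0=M'] -> C2=S, others downsized to S] -> [S,I,S] (invalidations this op: 0; running total: 1)
Op 6: C0 read [C0 read: already in S, no change] -> [S,I,S] (invalidations this op: 0; running total: 1)
Op 7: C0 write [C0 write: invalidate ['C2=S'] -> C0=M] -> [M,I,I] (invalidations this op: 1; running total: 2)
Op 8: C0 write [C0 write: already M (modified), no change] -> [M,I,I] (invalidations this op: 0; running total: 2)
Op 9: C0 read [C0 read: already in M, no change] -> [M,I,I] (invalidations this op: 0; running total: 2)
Op 10: C1 read [C1 read from I: others=['C0=M'] -> C1=S, others downsized to S] -> [S,S,I] (invalidations this op: 0; running total: 2)

Answer: 2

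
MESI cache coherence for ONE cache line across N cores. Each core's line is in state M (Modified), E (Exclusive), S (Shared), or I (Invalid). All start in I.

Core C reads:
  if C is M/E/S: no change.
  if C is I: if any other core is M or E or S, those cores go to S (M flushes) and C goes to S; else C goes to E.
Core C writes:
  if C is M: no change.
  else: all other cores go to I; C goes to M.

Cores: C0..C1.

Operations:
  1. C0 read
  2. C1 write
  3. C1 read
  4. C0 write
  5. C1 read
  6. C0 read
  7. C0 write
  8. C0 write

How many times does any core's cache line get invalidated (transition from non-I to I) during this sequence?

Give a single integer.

Op 1: C0 read [C0 read from I: no other sharers -> C0=E (exclusive)] -> [E,I] (invalidations this op: 0; running total: 0)
Op 2: C1 write [C1 write: invalidate ['C0=E'] -> C1=M] -> [I,M] (invalidations this op: 1; running total: 1)
Op 3: C1 read [C1 read: already in M, no change] -> [I,M] (invalidations this op: 0; running total: 1)
Op 4: C0 write [C0 write: invalidate ['C1=M'] -> C0=M] -> [M,I] (invalidations this op: 1; running total: 2)
Op 5: C1 read [C1 read from I: others=['C0=M'] -> C1=S, others downsized to S] -> [S,S] (invalidations this op: 0; running total: 2)
Op 6: C0 read [C0 read: already in S, no change] -> [S,S] (invalidations this op: 0; running total: 2)
Op 7: C0 write [C0 write: invalidate ['C1=S'] -> C0=M] -> [M,I] (invalidations this op: 1; running total: 3)
Op 8: C0 write [C0 write: already M (modified), no change] -> [M,I] (invalidations this op: 0; running total: 3)

Answer: 3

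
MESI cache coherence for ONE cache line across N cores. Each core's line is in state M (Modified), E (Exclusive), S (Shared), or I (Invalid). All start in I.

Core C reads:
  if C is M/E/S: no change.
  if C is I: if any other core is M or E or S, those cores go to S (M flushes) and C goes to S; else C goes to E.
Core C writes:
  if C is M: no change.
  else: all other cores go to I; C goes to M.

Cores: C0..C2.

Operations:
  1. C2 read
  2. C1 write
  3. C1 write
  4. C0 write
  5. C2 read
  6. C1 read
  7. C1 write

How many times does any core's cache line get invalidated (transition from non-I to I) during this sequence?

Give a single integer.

Answer: 4

Derivation:
Op 1: C2 read [C2 read from I: no other sharers -> C2=E (exclusive)] -> [I,I,E] (invalidations this op: 0; running total: 0)
Op 2: C1 write [C1 write: invalidate ['C2=E'] -> C1=M] -> [I,M,I] (invalidations this op: 1; running total: 1)
Op 3: C1 write [C1 write: already M (modified), no change] -> [I,M,I] (invalidations this op: 0; running total: 1)
Op 4: C0 write [C0 write: invalidate ['C1=M'] -> C0=M] -> [M,I,I] (invalidations this op: 1; running total: 2)
Op 5: C2 read [C2 read from I: others=['C0=M'] -> C2=S, others downsized to S] -> [S,I,S] (invalidations this op: 0; running total: 2)
Op 6: C1 read [C1 read from I: others=['C0=S', 'C2=S'] -> C1=S, others downsized to S] -> [S,S,S] (invalidations this op: 0; running total: 2)
Op 7: C1 write [C1 write: invalidate ['C0=S', 'C2=S'] -> C1=M] -> [I,M,I] (invalidations this op: 2; running total: 4)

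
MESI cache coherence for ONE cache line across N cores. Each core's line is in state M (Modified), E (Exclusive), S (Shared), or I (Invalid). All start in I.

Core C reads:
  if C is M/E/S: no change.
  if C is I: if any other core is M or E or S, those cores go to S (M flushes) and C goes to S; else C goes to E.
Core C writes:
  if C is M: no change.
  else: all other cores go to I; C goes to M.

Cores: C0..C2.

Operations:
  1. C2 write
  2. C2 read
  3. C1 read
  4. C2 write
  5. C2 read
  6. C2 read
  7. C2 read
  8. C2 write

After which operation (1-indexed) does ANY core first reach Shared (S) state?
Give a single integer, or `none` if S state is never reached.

Op 1: C2 write [C2 write: invalidate none -> C2=M] -> [I,I,M]
Op 2: C2 read [C2 read: already in M, no change] -> [I,I,M]
Op 3: C1 read [C1 read from I: others=['C2=M'] -> C1=S, others downsized to S] -> [I,S,S]
  -> First S state at op 3; remaining ops need not be traced.

Answer: 3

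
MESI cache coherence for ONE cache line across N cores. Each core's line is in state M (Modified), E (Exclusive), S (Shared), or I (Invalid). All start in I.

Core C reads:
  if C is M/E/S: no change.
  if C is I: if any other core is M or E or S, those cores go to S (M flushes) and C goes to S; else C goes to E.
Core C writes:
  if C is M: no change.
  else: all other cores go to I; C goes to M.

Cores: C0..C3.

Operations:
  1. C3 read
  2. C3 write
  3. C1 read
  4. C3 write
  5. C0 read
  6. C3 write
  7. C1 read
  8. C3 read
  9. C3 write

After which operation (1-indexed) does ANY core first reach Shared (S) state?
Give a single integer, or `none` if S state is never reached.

Answer: 3

Derivation:
Op 1: C3 read [C3 read from I: no other sharers -> C3=E (exclusive)] -> [I,I,I,E]
Op 2: C3 write [C3 write: invalidate none -> C3=M] -> [I,I,I,M]
Op 3: C1 read [C1 read from I: others=['C3=M'] -> C1=S, others downsized to S] -> [I,S,I,S]
  -> First S state at op 3; remaining ops need not be traced.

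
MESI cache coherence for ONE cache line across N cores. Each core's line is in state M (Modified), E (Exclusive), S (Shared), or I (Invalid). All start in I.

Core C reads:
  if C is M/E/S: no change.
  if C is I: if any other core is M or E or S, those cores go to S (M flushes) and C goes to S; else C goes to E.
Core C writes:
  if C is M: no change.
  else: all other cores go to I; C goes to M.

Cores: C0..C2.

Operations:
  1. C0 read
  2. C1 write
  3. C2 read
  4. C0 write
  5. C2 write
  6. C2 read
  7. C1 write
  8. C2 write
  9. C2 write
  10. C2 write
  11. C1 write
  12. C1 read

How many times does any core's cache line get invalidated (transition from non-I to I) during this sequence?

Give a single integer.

Answer: 7

Derivation:
Op 1: C0 read [C0 read from I: no other sharers -> C0=E (exclusive)] -> [E,I,I] (invalidations this op: 0; running total: 0)
Op 2: C1 write [C1 write: invalidate ['C0=E'] -> C1=M] -> [I,M,I] (invalidations this op: 1; running total: 1)
Op 3: C2 read [C2 read from I: others=['C1=M'] -> C2=S, others downsized to S] -> [I,S,S] (invalidations this op: 0; running total: 1)
Op 4: C0 write [C0 write: invalidate ['C1=S', 'C2=S'] -> C0=M] -> [M,I,I] (invalidations this op: 2; running total: 3)
Op 5: C2 write [C2 write: invalidate ['C0=M'] -> C2=M] -> [I,I,M] (invalidations this op: 1; running total: 4)
Op 6: C2 read [C2 read: already in M, no change] -> [I,I,M] (invalidations this op: 0; running total: 4)
Op 7: C1 write [C1 write: invalidate ['C2=M'] -> C1=M] -> [I,M,I] (invalidations this op: 1; running total: 5)
Op 8: C2 write [C2 write: invalidate ['C1=M'] -> C2=M] -> [I,I,M] (invalidations this op: 1; running total: 6)
Op 9: C2 write [C2 write: already M (modified), no change] -> [I,I,M] (invalidations this op: 0; running total: 6)
Op 10: C2 write [C2 write: already M (modified), no change] -> [I,I,M] (invalidations this op: 0; running total: 6)
Op 11: C1 write [C1 write: invalidate ['C2=M'] -> C1=M] -> [I,M,I] (invalidations this op: 1; running total: 7)
Op 12: C1 read [C1 read: already in M, no change] -> [I,M,I] (invalidations this op: 0; running total: 7)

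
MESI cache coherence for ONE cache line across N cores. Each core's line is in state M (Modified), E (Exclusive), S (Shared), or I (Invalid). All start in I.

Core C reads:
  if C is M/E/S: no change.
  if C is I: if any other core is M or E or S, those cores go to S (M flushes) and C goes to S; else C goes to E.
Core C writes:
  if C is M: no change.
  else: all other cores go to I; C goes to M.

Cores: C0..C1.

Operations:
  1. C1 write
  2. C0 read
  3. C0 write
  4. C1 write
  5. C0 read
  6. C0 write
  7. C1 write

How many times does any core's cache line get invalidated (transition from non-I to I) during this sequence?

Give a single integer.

Op 1: C1 write [C1 write: invalidate none -> C1=M] -> [I,M] (invalidations this op: 0; running total: 0)
Op 2: C0 read [C0 read from I: others=['C1=M'] -> C0=S, others downsized to S] -> [S,S] (invalidations this op: 0; running total: 0)
Op 3: C0 write [C0 write: invalidate ['C1=S'] -> C0=M] -> [M,I] (invalidations this op: 1; running total: 1)
Op 4: C1 write [C1 write: invalidate ['C0=M'] -> C1=M] -> [I,M] (invalidations this op: 1; running total: 2)
Op 5: C0 read [C0 read from I: others=['C1=M'] -> C0=S, others downsized to S] -> [S,S] (invalidations this op: 0; running total: 2)
Op 6: C0 write [C0 write: invalidate ['C1=S'] -> C0=M] -> [M,I] (invalidations this op: 1; running total: 3)
Op 7: C1 write [C1 write: invalidate ['C0=M'] -> C1=M] -> [I,M] (invalidations this op: 1; running total: 4)

Answer: 4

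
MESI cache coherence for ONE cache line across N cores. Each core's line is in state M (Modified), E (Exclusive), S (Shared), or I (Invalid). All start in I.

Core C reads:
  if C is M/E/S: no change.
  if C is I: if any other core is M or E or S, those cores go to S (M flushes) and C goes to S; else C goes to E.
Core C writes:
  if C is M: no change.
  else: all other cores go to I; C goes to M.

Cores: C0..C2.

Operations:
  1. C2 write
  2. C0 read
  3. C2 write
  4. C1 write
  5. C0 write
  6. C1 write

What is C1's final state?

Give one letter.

Answer: M

Derivation:
Op 1: C2 write [C2 write: invalidate none -> C2=M] -> [I,I,M]
Op 2: C0 read [C0 read from I: others=['C2=M'] -> C0=S, others downsized to S] -> [S,I,S]
Op 3: C2 write [C2 write: invalidate ['C0=S'] -> C2=M] -> [I,I,M]
Op 4: C1 write [C1 write: invalidate ['C2=M'] -> C1=M] -> [I,M,I]
Op 5: C0 write [C0 write: invalidate ['C1=M'] -> C0=M] -> [M,I,I]
Op 6: C1 write [C1 write: invalidate ['C0=M'] -> C1=M] -> [I,M,I]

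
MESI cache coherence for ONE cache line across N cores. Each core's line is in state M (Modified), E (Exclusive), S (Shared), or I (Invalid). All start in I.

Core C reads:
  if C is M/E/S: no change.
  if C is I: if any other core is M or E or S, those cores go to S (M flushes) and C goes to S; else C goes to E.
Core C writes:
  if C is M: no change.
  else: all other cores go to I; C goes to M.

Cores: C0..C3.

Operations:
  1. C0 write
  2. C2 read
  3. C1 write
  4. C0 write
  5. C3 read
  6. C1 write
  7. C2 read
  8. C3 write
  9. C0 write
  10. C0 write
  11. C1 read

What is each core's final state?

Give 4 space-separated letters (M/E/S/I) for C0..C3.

Op 1: C0 write [C0 write: invalidate none -> C0=M] -> [M,I,I,I]
Op 2: C2 read [C2 read from I: others=['C0=M'] -> C2=S, others downsized to S] -> [S,I,S,I]
Op 3: C1 write [C1 write: invalidate ['C0=S', 'C2=S'] -> C1=M] -> [I,M,I,I]
Op 4: C0 write [C0 write: invalidate ['C1=M'] -> C0=M] -> [M,I,I,I]
Op 5: C3 read [C3 read from I: others=['C0=M'] -> C3=S, others downsized to S] -> [S,I,I,S]
Op 6: C1 write [C1 write: invalidate ['C0=S', 'C3=S'] -> C1=M] -> [I,M,I,I]
Op 7: C2 read [C2 read from I: others=['C1=M'] -> C2=S, others downsized to S] -> [I,S,S,I]
Op 8: C3 write [C3 write: invalidate ['C1=S', 'C2=S'] -> C3=M] -> [I,I,I,M]
Op 9: C0 write [C0 write: invalidate ['C3=M'] -> C0=M] -> [M,I,I,I]
Op 10: C0 write [C0 write: already M (modified), no change] -> [M,I,I,I]
Op 11: C1 read [C1 read from I: others=['C0=M'] -> C1=S, others downsized to S] -> [S,S,I,I]

Answer: S S I I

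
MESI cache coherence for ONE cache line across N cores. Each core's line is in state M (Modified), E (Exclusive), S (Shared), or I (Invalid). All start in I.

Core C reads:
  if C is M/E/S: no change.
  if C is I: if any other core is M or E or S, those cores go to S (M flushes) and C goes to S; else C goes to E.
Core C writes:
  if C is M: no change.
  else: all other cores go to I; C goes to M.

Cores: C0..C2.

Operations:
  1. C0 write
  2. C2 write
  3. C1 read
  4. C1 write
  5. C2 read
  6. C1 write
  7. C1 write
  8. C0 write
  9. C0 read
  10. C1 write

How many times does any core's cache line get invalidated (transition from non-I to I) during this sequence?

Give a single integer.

Answer: 5

Derivation:
Op 1: C0 write [C0 write: invalidate none -> C0=M] -> [M,I,I] (invalidations this op: 0; running total: 0)
Op 2: C2 write [C2 write: invalidate ['C0=M'] -> C2=M] -> [I,I,M] (invalidations this op: 1; running total: 1)
Op 3: C1 read [C1 read from I: others=['C2=M'] -> C1=S, others downsized to S] -> [I,S,S] (invalidations this op: 0; running total: 1)
Op 4: C1 write [C1 write: invalidate ['C2=S'] -> C1=M] -> [I,M,I] (invalidations this op: 1; running total: 2)
Op 5: C2 read [C2 read from I: others=['C1=M'] -> C2=S, others downsized to S] -> [I,S,S] (invalidations this op: 0; running total: 2)
Op 6: C1 write [C1 write: invalidate ['C2=S'] -> C1=M] -> [I,M,I] (invalidations this op: 1; running total: 3)
Op 7: C1 write [C1 write: already M (modified), no change] -> [I,M,I] (invalidations this op: 0; running total: 3)
Op 8: C0 write [C0 write: invalidate ['C1=M'] -> C0=M] -> [M,I,I] (invalidations this op: 1; running total: 4)
Op 9: C0 read [C0 read: already in M, no change] -> [M,I,I] (invalidations this op: 0; running total: 4)
Op 10: C1 write [C1 write: invalidate ['C0=M'] -> C1=M] -> [I,M,I] (invalidations this op: 1; running total: 5)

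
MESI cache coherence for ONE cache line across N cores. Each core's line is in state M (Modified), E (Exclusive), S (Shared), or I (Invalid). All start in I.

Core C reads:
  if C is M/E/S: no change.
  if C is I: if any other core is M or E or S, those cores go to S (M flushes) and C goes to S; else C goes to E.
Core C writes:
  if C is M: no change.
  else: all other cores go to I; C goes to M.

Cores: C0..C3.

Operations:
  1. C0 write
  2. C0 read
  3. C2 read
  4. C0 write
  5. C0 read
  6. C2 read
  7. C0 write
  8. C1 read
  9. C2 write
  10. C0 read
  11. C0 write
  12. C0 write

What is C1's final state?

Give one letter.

Op 1: C0 write [C0 write: invalidate none -> C0=M] -> [M,I,I,I]
Op 2: C0 read [C0 read: already in M, no change] -> [M,I,I,I]
Op 3: C2 read [C2 read from I: others=['C0=M'] -> C2=S, others downsized to S] -> [S,I,S,I]
Op 4: C0 write [C0 write: invalidate ['C2=S'] -> C0=M] -> [M,I,I,I]
Op 5: C0 read [C0 read: already in M, no change] -> [M,I,I,I]
Op 6: C2 read [C2 read from I: others=['C0=M'] -> C2=S, others downsized to S] -> [S,I,S,I]
Op 7: C0 write [C0 write: invalidate ['C2=S'] -> C0=M] -> [M,I,I,I]
Op 8: C1 read [C1 read from I: others=['C0=M'] -> C1=S, others downsized to S] -> [S,S,I,I]
Op 9: C2 write [C2 write: invalidate ['C0=S', 'C1=S'] -> C2=M] -> [I,I,M,I]
Op 10: C0 read [C0 read from I: others=['C2=M'] -> C0=S, others downsized to S] -> [S,I,S,I]
Op 11: C0 write [C0 write: invalidate ['C2=S'] -> C0=M] -> [M,I,I,I]
Op 12: C0 write [C0 write: already M (modified), no change] -> [M,I,I,I]

Answer: I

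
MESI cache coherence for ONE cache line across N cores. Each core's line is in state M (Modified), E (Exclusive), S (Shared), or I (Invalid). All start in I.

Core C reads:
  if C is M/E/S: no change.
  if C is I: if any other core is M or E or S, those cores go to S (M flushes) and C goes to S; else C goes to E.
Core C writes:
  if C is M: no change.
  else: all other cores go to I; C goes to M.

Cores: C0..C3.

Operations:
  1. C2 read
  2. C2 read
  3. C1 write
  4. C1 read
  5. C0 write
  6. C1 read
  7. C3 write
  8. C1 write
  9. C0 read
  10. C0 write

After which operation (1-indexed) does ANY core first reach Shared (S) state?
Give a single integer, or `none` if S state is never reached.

Op 1: C2 read [C2 read from I: no other sharers -> C2=E (exclusive)] -> [I,I,E,I]
Op 2: C2 read [C2 read: already in E, no change] -> [I,I,E,I]
Op 3: C1 write [C1 write: invalidate ['C2=E'] -> C1=M] -> [I,M,I,I]
Op 4: C1 read [C1 read: already in M, no change] -> [I,M,I,I]
Op 5: C0 write [C0 write: invalidate ['C1=M'] -> C0=M] -> [M,I,I,I]
Op 6: C1 read [C1 read from I: others=['C0=M'] -> C1=S, others downsized to S] -> [S,S,I,I]
  -> First S state at op 6; remaining ops need not be traced.

Answer: 6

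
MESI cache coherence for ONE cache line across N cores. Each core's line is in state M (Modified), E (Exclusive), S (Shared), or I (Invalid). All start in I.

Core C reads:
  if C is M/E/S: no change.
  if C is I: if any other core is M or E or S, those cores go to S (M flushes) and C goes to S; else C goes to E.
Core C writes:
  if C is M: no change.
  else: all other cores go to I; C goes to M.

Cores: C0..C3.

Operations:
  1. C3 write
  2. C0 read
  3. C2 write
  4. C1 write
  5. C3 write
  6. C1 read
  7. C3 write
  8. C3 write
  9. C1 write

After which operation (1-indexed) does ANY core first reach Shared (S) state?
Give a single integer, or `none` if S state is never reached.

Answer: 2

Derivation:
Op 1: C3 write [C3 write: invalidate none -> C3=M] -> [I,I,I,M]
Op 2: C0 read [C0 read from I: others=['C3=M'] -> C0=S, others downsized to S] -> [S,I,I,S]
  -> First S state at op 2; remaining ops need not be traced.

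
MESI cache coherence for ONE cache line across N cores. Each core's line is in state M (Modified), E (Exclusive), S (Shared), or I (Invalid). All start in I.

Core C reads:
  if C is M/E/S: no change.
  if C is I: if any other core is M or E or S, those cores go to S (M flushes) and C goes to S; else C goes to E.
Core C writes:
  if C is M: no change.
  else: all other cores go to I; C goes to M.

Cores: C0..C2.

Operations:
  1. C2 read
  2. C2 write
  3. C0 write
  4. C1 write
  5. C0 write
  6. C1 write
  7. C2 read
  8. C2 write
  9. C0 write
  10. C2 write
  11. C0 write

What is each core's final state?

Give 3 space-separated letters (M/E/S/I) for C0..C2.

Answer: M I I

Derivation:
Op 1: C2 read [C2 read from I: no other sharers -> C2=E (exclusive)] -> [I,I,E]
Op 2: C2 write [C2 write: invalidate none -> C2=M] -> [I,I,M]
Op 3: C0 write [C0 write: invalidate ['C2=M'] -> C0=M] -> [M,I,I]
Op 4: C1 write [C1 write: invalidate ['C0=M'] -> C1=M] -> [I,M,I]
Op 5: C0 write [C0 write: invalidate ['C1=M'] -> C0=M] -> [M,I,I]
Op 6: C1 write [C1 write: invalidate ['C0=M'] -> C1=M] -> [I,M,I]
Op 7: C2 read [C2 read from I: others=['C1=M'] -> C2=S, others downsized to S] -> [I,S,S]
Op 8: C2 write [C2 write: invalidate ['C1=S'] -> C2=M] -> [I,I,M]
Op 9: C0 write [C0 write: invalidate ['C2=M'] -> C0=M] -> [M,I,I]
Op 10: C2 write [C2 write: invalidate ['C0=M'] -> C2=M] -> [I,I,M]
Op 11: C0 write [C0 write: invalidate ['C2=M'] -> C0=M] -> [M,I,I]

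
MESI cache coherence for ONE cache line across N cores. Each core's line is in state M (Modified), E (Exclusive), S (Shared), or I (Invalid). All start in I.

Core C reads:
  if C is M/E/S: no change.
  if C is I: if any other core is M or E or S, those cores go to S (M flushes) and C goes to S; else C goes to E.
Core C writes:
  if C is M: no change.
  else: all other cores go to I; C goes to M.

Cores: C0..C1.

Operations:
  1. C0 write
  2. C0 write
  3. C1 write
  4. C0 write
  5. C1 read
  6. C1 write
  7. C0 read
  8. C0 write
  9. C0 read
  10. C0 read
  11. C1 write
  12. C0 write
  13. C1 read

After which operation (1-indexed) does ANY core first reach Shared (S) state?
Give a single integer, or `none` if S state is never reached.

Answer: 5

Derivation:
Op 1: C0 write [C0 write: invalidate none -> C0=M] -> [M,I]
Op 2: C0 write [C0 write: already M (modified), no change] -> [M,I]
Op 3: C1 write [C1 write: invalidate ['C0=M'] -> C1=M] -> [I,M]
Op 4: C0 write [C0 write: invalidate ['C1=M'] -> C0=M] -> [M,I]
Op 5: C1 read [C1 read from I: others=['C0=M'] -> C1=S, others downsized to S] -> [S,S]
  -> First S state at op 5; remaining ops need not be traced.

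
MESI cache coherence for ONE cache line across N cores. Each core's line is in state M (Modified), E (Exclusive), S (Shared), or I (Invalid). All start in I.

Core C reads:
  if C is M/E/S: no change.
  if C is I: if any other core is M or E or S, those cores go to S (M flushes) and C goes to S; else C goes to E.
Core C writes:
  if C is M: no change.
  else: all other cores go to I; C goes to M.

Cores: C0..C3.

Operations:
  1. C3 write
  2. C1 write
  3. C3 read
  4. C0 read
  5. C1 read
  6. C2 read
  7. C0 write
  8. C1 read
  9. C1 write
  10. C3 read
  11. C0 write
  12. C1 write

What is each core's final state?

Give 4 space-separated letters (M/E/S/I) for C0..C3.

Answer: I M I I

Derivation:
Op 1: C3 write [C3 write: invalidate none -> C3=M] -> [I,I,I,M]
Op 2: C1 write [C1 write: invalidate ['C3=M'] -> C1=M] -> [I,M,I,I]
Op 3: C3 read [C3 read from I: others=['C1=M'] -> C3=S, others downsized to S] -> [I,S,I,S]
Op 4: C0 read [C0 read from I: others=['C1=S', 'C3=S'] -> C0=S, others downsized to S] -> [S,S,I,S]
Op 5: C1 read [C1 read: already in S, no change] -> [S,S,I,S]
Op 6: C2 read [C2 read from I: others=['C0=S', 'C1=S', 'C3=S'] -> C2=S, others downsized to S] -> [S,S,S,S]
Op 7: C0 write [C0 write: invalidate ['C1=S', 'C2=S', 'C3=S'] -> C0=M] -> [M,I,I,I]
Op 8: C1 read [C1 read from I: others=['C0=M'] -> C1=S, others downsized to S] -> [S,S,I,I]
Op 9: C1 write [C1 write: invalidate ['C0=S'] -> C1=M] -> [I,M,I,I]
Op 10: C3 read [C3 read from I: others=['C1=M'] -> C3=S, others downsized to S] -> [I,S,I,S]
Op 11: C0 write [C0 write: invalidate ['C1=S', 'C3=S'] -> C0=M] -> [M,I,I,I]
Op 12: C1 write [C1 write: invalidate ['C0=M'] -> C1=M] -> [I,M,I,I]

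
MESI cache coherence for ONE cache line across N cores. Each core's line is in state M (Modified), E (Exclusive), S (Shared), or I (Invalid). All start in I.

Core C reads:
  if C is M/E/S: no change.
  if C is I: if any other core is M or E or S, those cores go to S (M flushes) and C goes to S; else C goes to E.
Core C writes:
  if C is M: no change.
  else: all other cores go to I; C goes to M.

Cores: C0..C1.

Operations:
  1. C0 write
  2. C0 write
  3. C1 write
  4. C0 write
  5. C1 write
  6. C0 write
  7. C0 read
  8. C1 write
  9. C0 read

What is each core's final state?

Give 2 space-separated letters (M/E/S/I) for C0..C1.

Answer: S S

Derivation:
Op 1: C0 write [C0 write: invalidate none -> C0=M] -> [M,I]
Op 2: C0 write [C0 write: already M (modified), no change] -> [M,I]
Op 3: C1 write [C1 write: invalidate ['C0=M'] -> C1=M] -> [I,M]
Op 4: C0 write [C0 write: invalidate ['C1=M'] -> C0=M] -> [M,I]
Op 5: C1 write [C1 write: invalidate ['C0=M'] -> C1=M] -> [I,M]
Op 6: C0 write [C0 write: invalidate ['C1=M'] -> C0=M] -> [M,I]
Op 7: C0 read [C0 read: already in M, no change] -> [M,I]
Op 8: C1 write [C1 write: invalidate ['C0=M'] -> C1=M] -> [I,M]
Op 9: C0 read [C0 read from I: others=['C1=M'] -> C0=S, others downsized to S] -> [S,S]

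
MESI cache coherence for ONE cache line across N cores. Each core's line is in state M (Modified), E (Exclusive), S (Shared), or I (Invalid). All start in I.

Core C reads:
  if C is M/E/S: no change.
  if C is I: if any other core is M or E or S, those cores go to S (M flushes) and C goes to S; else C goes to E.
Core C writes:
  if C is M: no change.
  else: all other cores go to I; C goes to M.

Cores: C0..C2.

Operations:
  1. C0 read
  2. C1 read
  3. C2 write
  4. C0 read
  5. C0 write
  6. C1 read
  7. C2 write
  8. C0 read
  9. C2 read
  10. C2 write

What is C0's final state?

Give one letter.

Answer: I

Derivation:
Op 1: C0 read [C0 read from I: no other sharers -> C0=E (exclusive)] -> [E,I,I]
Op 2: C1 read [C1 read from I: others=['C0=E'] -> C1=S, others downsized to S] -> [S,S,I]
Op 3: C2 write [C2 write: invalidate ['C0=S', 'C1=S'] -> C2=M] -> [I,I,M]
Op 4: C0 read [C0 read from I: others=['C2=M'] -> C0=S, others downsized to S] -> [S,I,S]
Op 5: C0 write [C0 write: invalidate ['C2=S'] -> C0=M] -> [M,I,I]
Op 6: C1 read [C1 read from I: others=['C0=M'] -> C1=S, others downsized to S] -> [S,S,I]
Op 7: C2 write [C2 write: invalidate ['C0=S', 'C1=S'] -> C2=M] -> [I,I,M]
Op 8: C0 read [C0 read from I: others=['C2=M'] -> C0=S, others downsized to S] -> [S,I,S]
Op 9: C2 read [C2 read: already in S, no change] -> [S,I,S]
Op 10: C2 write [C2 write: invalidate ['C0=S'] -> C2=M] -> [I,I,M]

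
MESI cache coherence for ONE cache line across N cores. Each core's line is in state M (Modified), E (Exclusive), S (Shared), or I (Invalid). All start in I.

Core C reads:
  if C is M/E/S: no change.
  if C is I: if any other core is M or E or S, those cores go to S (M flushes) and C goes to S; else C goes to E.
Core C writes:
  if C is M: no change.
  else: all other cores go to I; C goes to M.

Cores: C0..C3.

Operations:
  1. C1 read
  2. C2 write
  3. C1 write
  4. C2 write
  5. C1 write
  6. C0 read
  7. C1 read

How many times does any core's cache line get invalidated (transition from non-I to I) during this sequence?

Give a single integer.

Answer: 4

Derivation:
Op 1: C1 read [C1 read from I: no other sharers -> C1=E (exclusive)] -> [I,E,I,I] (invalidations this op: 0; running total: 0)
Op 2: C2 write [C2 write: invalidate ['C1=E'] -> C2=M] -> [I,I,M,I] (invalidations this op: 1; running total: 1)
Op 3: C1 write [C1 write: invalidate ['C2=M'] -> C1=M] -> [I,M,I,I] (invalidations this op: 1; running total: 2)
Op 4: C2 write [C2 write: invalidate ['C1=M'] -> C2=M] -> [I,I,M,I] (invalidations this op: 1; running total: 3)
Op 5: C1 write [C1 write: invalidate ['C2=M'] -> C1=M] -> [I,M,I,I] (invalidations this op: 1; running total: 4)
Op 6: C0 read [C0 read from I: others=['C1=M'] -> C0=S, others downsized to S] -> [S,S,I,I] (invalidations this op: 0; running total: 4)
Op 7: C1 read [C1 read: already in S, no change] -> [S,S,I,I] (invalidations this op: 0; running total: 4)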